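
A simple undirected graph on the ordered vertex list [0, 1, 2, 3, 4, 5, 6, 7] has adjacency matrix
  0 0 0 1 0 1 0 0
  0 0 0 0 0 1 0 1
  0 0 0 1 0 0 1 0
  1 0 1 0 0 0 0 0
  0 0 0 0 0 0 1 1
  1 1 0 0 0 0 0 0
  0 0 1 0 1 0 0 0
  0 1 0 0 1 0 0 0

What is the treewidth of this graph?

2

A width-2 tree decomposition is:
Bags: B1 = {0, 1, 5}  B2 = {0, 1, 7}  B3 = {0, 4, 7}  B4 = {0, 4, 6}  B5 = {0, 2, 6}  B6 = {0, 2, 3}
Tree: B1–B2, B2–B3, B3–B4, B4–B5, B5–B6
Every bag has size at most 3, so the width is 3 − 1 = 2 and tw(G) ≤ 2. Since 0–5–1–7–4–6–2–3–0 is a cycle in G, G is not acyclic. Forests are exactly the graphs of treewidth ≤ 1, so tw(G) ≥ 2. Hence tw(G) = 2 exactly.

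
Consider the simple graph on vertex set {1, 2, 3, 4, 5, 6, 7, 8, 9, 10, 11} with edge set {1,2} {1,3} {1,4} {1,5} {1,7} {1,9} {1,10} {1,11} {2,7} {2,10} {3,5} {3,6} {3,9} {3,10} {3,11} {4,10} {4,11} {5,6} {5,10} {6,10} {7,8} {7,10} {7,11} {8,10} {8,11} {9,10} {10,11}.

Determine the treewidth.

3

A width-3 tree decomposition is:
Bags: B1 = {1, 3, 5, 10}  B2 = {1, 3, 9, 10}  B3 = {1, 3, 10, 11}  B4 = {1, 7, 10, 11}  B5 = {1, 4, 10, 11}  B6 = {1, 2, 7, 10}  B7 = {3, 5, 6, 10}  B8 = {7, 8, 10, 11}
Tree: B1–B2, B1–B3, B3–B4, B3–B5, B4–B6, B1–B7, B4–B8
The largest bag has 4 vertices, giving width 3; this decomposition certifies tw(G) ≤ 3. Conversely, {7, 8, 10, 11} is a clique of size 4, and the vertices of any clique must share a bag in every tree decomposition; so some bag has ≥ 4 vertices and tw(G) ≥ 3. The upper and lower bounds meet at 3, so that is the treewidth.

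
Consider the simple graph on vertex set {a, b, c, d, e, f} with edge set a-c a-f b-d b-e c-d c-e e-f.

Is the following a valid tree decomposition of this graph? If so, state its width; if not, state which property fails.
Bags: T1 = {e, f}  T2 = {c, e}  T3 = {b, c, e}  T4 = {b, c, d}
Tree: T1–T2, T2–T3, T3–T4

A tree decomposition must satisfy three properties: every vertex lies in some bag; for every edge, both endpoints lie together in some bag; and for every vertex, the bags containing it form a connected subtree. Here vertex a appears in no bag, so the decomposition is invalid.

No — vertex a appears in no bag.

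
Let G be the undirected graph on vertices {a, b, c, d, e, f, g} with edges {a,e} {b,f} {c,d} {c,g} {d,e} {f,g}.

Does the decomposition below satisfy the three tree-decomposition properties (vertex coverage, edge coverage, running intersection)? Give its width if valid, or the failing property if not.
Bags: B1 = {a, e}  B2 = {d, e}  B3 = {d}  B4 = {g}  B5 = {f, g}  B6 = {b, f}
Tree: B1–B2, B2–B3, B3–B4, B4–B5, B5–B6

No — vertex c appears in no bag.

A tree decomposition must satisfy three properties: every vertex lies in some bag; for every edge, both endpoints lie together in some bag; and for every vertex, the bags containing it form a connected subtree. Here vertex c appears in no bag, so the decomposition is invalid.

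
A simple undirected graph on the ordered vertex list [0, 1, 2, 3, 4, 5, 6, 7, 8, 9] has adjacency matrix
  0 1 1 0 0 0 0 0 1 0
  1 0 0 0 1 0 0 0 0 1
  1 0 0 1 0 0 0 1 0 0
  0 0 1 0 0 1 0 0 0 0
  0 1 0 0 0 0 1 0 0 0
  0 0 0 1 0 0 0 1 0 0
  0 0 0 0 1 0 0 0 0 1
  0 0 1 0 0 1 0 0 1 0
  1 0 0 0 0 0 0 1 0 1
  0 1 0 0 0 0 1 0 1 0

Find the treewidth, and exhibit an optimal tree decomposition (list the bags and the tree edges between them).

Treewidth 2.
One such decomposition:
Bags: B1 = {4, 6, 9}  B2 = {1, 4, 9}  B3 = {1, 8, 9}  B4 = {0, 1, 8}  B5 = {0, 7, 8}  B6 = {0, 2, 7}  B7 = {2, 5, 7}  B8 = {2, 3, 5}
Tree: B1–B2, B2–B3, B3–B4, B4–B5, B5–B6, B6–B7, B7–B8

Each bag holds 3 vertices, so the decomposition has width 2, which upper-bounds the treewidth. The edges 6–4–1–9–6 form a cycle, so G is not a tree and its treewidth is at least 2. Combining the bounds, tw(G) = 2.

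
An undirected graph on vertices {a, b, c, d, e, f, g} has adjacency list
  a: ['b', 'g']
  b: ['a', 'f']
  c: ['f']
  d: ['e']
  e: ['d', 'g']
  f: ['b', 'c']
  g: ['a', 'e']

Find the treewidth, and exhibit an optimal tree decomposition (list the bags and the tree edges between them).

Treewidth 1.
Bags: B1 = {c, f}  B2 = {b, f}  B3 = {a, b}  B4 = {a, g}  B5 = {e, g}  B6 = {d, e}
Tree: B1–B2, B2–B3, B3–B4, B4–B5, B5–B6

Every bag has size at most 2, so the width is 2 − 1 = 1 and tw(G) ≤ 1. G has an edge, so its treewidth is at least 1. The upper and lower bounds meet at 1, so that is the treewidth.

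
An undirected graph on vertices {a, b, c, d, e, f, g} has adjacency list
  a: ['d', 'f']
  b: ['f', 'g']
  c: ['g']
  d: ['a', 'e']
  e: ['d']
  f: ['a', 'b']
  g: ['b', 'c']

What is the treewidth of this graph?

1

A width-1 tree decomposition is:
Bags: B1 = {c, g}  B2 = {b, g}  B3 = {b, f}  B4 = {a, f}  B5 = {a, d}  B6 = {d, e}
Tree: B1–B2, B2–B3, B3–B4, B4–B5, B5–B6
The largest bag has 2 vertices, giving width 1; this decomposition certifies tw(G) ≤ 1. Since G has at least one edge (e.g. c–g), it is not an edgeless graph, so tw(G) ≥ 1. Combining the bounds, tw(G) = 1.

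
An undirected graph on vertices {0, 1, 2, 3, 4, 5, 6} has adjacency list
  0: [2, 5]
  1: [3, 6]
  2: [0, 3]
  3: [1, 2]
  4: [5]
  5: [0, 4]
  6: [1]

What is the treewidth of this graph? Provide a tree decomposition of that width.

Every bag has size at most 2, so the width is 2 − 1 = 1 and tw(G) ≤ 1. Since G has at least one edge (e.g. 6–1), it is not an edgeless graph, so tw(G) ≥ 1. Therefore the treewidth is 1.

Treewidth 1.
Bags: B1 = {1, 6}  B2 = {1, 3}  B3 = {2, 3}  B4 = {0, 2}  B5 = {0, 5}  B6 = {4, 5}
Tree: B1–B2, B2–B3, B3–B4, B4–B5, B5–B6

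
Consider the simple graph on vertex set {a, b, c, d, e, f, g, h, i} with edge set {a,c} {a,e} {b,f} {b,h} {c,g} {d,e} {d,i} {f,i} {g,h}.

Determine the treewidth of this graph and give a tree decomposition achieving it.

The largest bag has 3 vertices, giving width 2; this decomposition certifies tw(G) ≤ 2. The edges h–b–f–i–d–e–a–c–g–h form a cycle, so G is not a tree and its treewidth is at least 2. Combining the bounds, tw(G) = 2.

Treewidth 2.
One such decomposition:
Bags: B1 = {b, f, h}  B2 = {f, h, i}  B3 = {d, h, i}  B4 = {d, e, h}  B5 = {a, e, h}  B6 = {a, c, h}  B7 = {c, g, h}
Tree: B1–B2, B2–B3, B3–B4, B4–B5, B5–B6, B6–B7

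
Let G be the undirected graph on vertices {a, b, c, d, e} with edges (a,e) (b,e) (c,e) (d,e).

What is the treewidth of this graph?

1

A width-1 tree decomposition is:
Bags: B1 = {b, e}  B2 = {a, e}  B3 = {d, e}  B4 = {c, e}
Tree: B1–B2, B2–B3, B1–B4
The largest bag has 2 vertices, giving width 1; this decomposition certifies tw(G) ≤ 1. Any graph with an edge has treewidth ≥ 1, and G has the edge b–e. The upper and lower bounds meet at 1, so that is the treewidth.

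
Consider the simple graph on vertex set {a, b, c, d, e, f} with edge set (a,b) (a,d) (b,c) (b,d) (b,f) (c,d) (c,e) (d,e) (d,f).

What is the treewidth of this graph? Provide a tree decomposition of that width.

Treewidth 2.
Bags: B1 = {b, c, d}  B2 = {a, b, d}  B3 = {c, d, e}  B4 = {b, d, f}
Tree: B1–B2, B1–B3, B2–B4

The largest bag has 3 vertices, giving width 2; this decomposition certifies tw(G) ≤ 2. On the other hand G contains the 3-clique {c, d, e}. A clique must lie in a single bag of any decomposition, so no decomposition can have width below 2. Combining the bounds, tw(G) = 2.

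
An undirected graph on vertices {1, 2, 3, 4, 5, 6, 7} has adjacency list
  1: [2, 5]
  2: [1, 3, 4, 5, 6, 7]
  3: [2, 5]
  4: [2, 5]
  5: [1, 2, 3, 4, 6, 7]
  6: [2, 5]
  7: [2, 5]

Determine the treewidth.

2

A width-2 tree decomposition is:
Bags: B1 = {2, 3, 5}  B2 = {2, 5, 7}  B3 = {2, 5, 6}  B4 = {1, 2, 5}  B5 = {2, 4, 5}
Tree: B1–B2, B1–B3, B3–B4, B1–B5
Each bag holds 3 vertices, so the decomposition has width 2, which upper-bounds the treewidth. For the lower bound, the 3 vertices {1, 2, 5} are pairwise adjacent, and any tree decomposition puts a clique entirely inside one bag — forcing width ≥ 2. The upper and lower bounds meet at 2, so that is the treewidth.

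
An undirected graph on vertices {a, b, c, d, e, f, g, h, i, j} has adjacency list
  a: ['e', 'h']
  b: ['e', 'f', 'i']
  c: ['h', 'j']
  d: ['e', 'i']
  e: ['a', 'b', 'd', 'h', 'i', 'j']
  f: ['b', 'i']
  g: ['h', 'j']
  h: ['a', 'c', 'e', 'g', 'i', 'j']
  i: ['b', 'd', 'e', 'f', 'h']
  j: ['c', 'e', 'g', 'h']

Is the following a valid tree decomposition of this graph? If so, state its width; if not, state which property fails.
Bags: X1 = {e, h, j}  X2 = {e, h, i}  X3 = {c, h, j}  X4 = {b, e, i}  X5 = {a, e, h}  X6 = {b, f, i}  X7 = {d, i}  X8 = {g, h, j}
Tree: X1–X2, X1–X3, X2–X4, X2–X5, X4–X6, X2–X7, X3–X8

No — edge (e,d) lies in no bag.

A tree decomposition must satisfy three properties: every vertex lies in some bag; for every edge, both endpoints lie together in some bag; and for every vertex, the bags containing it form a connected subtree. Here edge (e,d) lies in no bag, so the decomposition is invalid.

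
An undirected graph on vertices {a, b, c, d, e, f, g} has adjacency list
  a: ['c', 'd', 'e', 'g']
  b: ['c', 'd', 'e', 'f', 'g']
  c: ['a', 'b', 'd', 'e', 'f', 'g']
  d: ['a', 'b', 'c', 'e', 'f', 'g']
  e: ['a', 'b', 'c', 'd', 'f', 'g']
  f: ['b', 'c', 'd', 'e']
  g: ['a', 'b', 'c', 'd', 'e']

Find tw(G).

A width-4 tree decomposition is:
Bags: B1 = {b, c, d, e, g}  B2 = {a, c, d, e, g}  B3 = {b, c, d, e, f}
Tree: B1–B2, B1–B3
Every bag has size at most 5, so the width is 5 − 1 = 4 and tw(G) ≤ 4. Conversely, {a, c, d, e, g} is a clique of size 5, and the vertices of any clique must share a bag in every tree decomposition; so some bag has ≥ 5 vertices and tw(G) ≥ 4. The upper and lower bounds meet at 4, so that is the treewidth.

4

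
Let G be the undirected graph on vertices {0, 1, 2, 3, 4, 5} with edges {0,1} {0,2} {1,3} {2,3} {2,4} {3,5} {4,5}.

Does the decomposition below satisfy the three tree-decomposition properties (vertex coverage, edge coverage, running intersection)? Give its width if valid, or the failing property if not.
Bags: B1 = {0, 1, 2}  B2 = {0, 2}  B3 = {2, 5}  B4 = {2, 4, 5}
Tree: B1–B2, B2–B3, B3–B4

No — vertex 3 appears in no bag.

A tree decomposition must satisfy three properties: every vertex lies in some bag; for every edge, both endpoints lie together in some bag; and for every vertex, the bags containing it form a connected subtree. Here vertex 3 appears in no bag, so the decomposition is invalid.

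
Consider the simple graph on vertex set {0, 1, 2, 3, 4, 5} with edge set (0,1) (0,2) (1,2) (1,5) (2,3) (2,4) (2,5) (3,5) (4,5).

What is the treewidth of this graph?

2

A width-2 tree decomposition is:
Bags: B1 = {1, 2, 5}  B2 = {2, 4, 5}  B3 = {0, 1, 2}  B4 = {2, 3, 5}
Tree: B1–B2, B1–B3, B1–B4
The largest bag has 3 vertices, giving width 2; this decomposition certifies tw(G) ≤ 2. On the other hand G contains the 3-clique {0, 1, 2}. A clique must lie in a single bag of any decomposition, so no decomposition can have width below 2. The upper and lower bounds meet at 2, so that is the treewidth.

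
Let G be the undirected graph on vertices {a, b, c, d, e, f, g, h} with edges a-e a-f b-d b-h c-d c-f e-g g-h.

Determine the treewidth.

A width-2 tree decomposition is:
Bags: B1 = {b, d, h}  B2 = {d, g, h}  B3 = {d, e, g}  B4 = {a, d, e}  B5 = {a, d, f}  B6 = {c, d, f}
Tree: B1–B2, B2–B3, B3–B4, B4–B5, B5–B6
Every bag has size at most 3, so the width is 3 − 1 = 2 and tw(G) ≤ 2. Since d–b–h–g–e–a–f–c–d is a cycle in G, G is not acyclic. Forests are exactly the graphs of treewidth ≤ 1, so tw(G) ≥ 2. Therefore the treewidth is 2.

2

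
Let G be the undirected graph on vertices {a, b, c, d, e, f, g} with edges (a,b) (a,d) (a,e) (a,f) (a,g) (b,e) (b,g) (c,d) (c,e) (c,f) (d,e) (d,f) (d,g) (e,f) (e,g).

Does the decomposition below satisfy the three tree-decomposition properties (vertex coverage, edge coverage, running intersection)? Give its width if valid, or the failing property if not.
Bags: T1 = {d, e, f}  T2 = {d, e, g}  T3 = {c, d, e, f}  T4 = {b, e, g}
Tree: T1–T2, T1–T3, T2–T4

A tree decomposition must satisfy three properties: every vertex lies in some bag; for every edge, both endpoints lie together in some bag; and for every vertex, the bags containing it form a connected subtree. Here vertex a appears in no bag, so the decomposition is invalid.

No — vertex a appears in no bag.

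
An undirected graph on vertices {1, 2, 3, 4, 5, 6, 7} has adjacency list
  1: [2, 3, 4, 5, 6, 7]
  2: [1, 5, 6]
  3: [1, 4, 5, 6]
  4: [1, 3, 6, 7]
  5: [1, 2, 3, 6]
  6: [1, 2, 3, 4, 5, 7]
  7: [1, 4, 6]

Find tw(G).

3

A width-3 tree decomposition is:
Bags: B1 = {1, 3, 5, 6}  B2 = {1, 2, 5, 6}  B3 = {1, 3, 4, 6}  B4 = {1, 4, 6, 7}
Tree: B1–B2, B1–B3, B3–B4
Every bag has size at most 4, so the width is 4 − 1 = 3 and tw(G) ≤ 3. Conversely, {1, 2, 5, 6} is a clique of size 4, and the vertices of any clique must share a bag in every tree decomposition; so some bag has ≥ 4 vertices and tw(G) ≥ 3. Therefore the treewidth is 3.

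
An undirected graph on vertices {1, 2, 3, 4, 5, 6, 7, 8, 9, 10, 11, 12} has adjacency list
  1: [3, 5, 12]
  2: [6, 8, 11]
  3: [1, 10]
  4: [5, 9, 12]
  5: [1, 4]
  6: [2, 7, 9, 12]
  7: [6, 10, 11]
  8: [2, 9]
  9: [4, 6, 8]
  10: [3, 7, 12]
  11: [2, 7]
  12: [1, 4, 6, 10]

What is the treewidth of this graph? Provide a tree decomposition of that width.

Every bag has size at most 4, so the width is 4 − 1 = 3 and tw(G) ≤ 3. For the lower bound: the 4 vertex sets {1,3,5}, {10}, {12}, {4,6,7,9} are disjoint, each induces a connected subgraph, and every pair is joined by at least one edge of G. Contracting each set to a single vertex therefore yields K_{4} as a minor, and since treewidth is minor-monotone, tw(G) ≥ tw(K_{4}) = 3. Combining the bounds, tw(G) = 3.

Treewidth 3.
One optimal decomposition is:
Bags: B1 = {1, 3, 5, 10}  B2 = {1, 5, 10, 12}  B3 = {4, 5, 10, 12}  B4 = {4, 7, 10, 12}  B5 = {4, 6, 7, 12}  B6 = {4, 6, 7, 9}  B7 = {6, 7, 9, 11}  B8 = {2, 6, 9, 11}  B9 = {2, 8, 9, 11}
Tree: B1–B2, B2–B3, B3–B4, B4–B5, B5–B6, B6–B7, B7–B8, B8–B9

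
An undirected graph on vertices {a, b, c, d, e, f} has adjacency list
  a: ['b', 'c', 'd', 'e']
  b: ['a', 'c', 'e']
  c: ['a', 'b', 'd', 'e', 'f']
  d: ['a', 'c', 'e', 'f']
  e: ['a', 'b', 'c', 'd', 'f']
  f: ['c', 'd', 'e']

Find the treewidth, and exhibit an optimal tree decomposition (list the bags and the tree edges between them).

The largest bag has 4 vertices, giving width 3; this decomposition certifies tw(G) ≤ 3. For the lower bound, the 4 vertices {c, d, e, f} are pairwise adjacent, and any tree decomposition puts a clique entirely inside one bag — forcing width ≥ 3. Hence tw(G) = 3 exactly.

Treewidth 3.
Bags: B1 = {c, d, e, f}  B2 = {a, c, d, e}  B3 = {a, b, c, e}
Tree: B1–B2, B2–B3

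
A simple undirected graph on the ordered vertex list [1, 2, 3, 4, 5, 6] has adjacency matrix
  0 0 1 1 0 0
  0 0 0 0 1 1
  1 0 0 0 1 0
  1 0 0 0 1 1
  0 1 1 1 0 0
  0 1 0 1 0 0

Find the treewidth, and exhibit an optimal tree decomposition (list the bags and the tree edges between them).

Every bag has size at most 3, so the width is 3 − 1 = 2 and tw(G) ≤ 2. For the lower bound, G contains the cycle 3–1–4–5–3, so G is not a forest; only forests have treewidth ≤ 1, hence tw(G) ≥ 2. Hence tw(G) = 2 exactly.

Treewidth 2.
One optimal decomposition is:
Bags: B1 = {1, 3, 5}  B2 = {1, 4, 5}  B3 = {2, 4, 5}  B4 = {2, 4, 6}
Tree: B1–B2, B2–B3, B3–B4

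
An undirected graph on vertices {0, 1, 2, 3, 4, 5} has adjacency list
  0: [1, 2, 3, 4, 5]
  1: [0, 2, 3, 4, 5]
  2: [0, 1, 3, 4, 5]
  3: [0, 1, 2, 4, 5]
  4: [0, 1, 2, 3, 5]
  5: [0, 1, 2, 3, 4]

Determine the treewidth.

5

A width-5 tree decomposition is:
Bags: B1 = {0, 1, 2, 3, 4, 5}
Tree: (single bag)
With just one bag of size 6, the width is 6 − 1 = 5, so tw(G) ≤ 5. Conversely, {0, 1, 2, 3, 4, 5} is a clique of size 6, and the vertices of any clique must share a bag in every tree decomposition; so some bag has ≥ 6 vertices and tw(G) ≥ 5. Hence tw(G) = 5 exactly.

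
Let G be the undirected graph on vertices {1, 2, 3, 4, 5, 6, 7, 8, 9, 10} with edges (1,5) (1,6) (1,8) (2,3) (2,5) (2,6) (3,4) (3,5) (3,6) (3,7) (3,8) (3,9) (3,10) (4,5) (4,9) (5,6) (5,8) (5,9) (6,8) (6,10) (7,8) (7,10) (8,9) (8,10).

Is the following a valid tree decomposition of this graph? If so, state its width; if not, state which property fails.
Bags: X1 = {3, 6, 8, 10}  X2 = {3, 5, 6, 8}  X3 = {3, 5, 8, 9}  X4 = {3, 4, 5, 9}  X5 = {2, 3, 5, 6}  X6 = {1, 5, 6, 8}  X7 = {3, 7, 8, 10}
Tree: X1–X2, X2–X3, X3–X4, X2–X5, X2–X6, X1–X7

Every vertex of G appears in some bag (union = {1, 2, 3, 4, 5, 6, 7, 8, 9, 10}); every edge is covered by a bag; and for each vertex v the set of bags containing v is connected in the bag tree. The decomposition is therefore valid. The largest bag has 4 vertices, so the width is 3.

Yes; width 3.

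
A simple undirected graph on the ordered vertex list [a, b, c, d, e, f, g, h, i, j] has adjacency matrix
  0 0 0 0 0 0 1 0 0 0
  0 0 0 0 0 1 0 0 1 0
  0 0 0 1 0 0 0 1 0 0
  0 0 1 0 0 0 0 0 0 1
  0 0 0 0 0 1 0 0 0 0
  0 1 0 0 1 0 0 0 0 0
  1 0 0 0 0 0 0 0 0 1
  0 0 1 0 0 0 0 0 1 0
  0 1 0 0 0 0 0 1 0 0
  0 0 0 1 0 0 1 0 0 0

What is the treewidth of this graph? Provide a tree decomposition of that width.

Treewidth 1.
Bags: B1 = {e, f}  B2 = {b, f}  B3 = {b, i}  B4 = {h, i}  B5 = {c, h}  B6 = {c, d}  B7 = {d, j}  B8 = {g, j}  B9 = {a, g}
Tree: B1–B2, B2–B3, B3–B4, B4–B5, B5–B6, B6–B7, B7–B8, B8–B9

Each bag holds 2 vertices, so the decomposition has width 1, which upper-bounds the treewidth. Any graph with an edge has treewidth ≥ 1, and G has the edge e–f. The upper and lower bounds meet at 1, so that is the treewidth.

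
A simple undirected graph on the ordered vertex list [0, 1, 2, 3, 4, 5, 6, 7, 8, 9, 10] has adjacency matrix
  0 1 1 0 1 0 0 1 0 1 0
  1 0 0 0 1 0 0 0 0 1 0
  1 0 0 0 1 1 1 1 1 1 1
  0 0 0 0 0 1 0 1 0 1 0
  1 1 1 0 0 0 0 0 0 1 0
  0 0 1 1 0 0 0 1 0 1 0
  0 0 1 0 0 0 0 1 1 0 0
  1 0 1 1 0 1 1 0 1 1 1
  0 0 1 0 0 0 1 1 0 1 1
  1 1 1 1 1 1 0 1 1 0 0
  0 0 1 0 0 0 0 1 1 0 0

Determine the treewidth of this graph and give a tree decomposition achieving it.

Every bag has size at most 4, so the width is 4 − 1 = 3 and tw(G) ≤ 3. On the other hand G contains the 4-clique {0, 1, 4, 9}. A clique must lie in a single bag of any decomposition, so no decomposition can have width below 3. Therefore the treewidth is 3.

Treewidth 3.
One such decomposition:
Bags: B1 = {2, 7, 8, 9}  B2 = {2, 7, 8, 10}  B3 = {2, 5, 7, 9}  B4 = {0, 2, 7, 9}  B5 = {0, 2, 4, 9}  B6 = {0, 1, 4, 9}  B7 = {3, 5, 7, 9}  B8 = {2, 6, 7, 8}
Tree: B1–B2, B1–B3, B3–B4, B4–B5, B5–B6, B3–B7, B1–B8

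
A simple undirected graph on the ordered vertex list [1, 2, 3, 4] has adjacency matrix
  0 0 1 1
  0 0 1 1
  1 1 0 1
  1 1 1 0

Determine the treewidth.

2

A width-2 tree decomposition is:
Bags: B1 = {1, 3, 4}  B2 = {2, 3, 4}
Tree: B1–B2
Each bag holds 3 vertices, so the decomposition has width 2, which upper-bounds the treewidth. Conversely, {1, 3, 4} is a clique of size 3, and the vertices of any clique must share a bag in every tree decomposition; so some bag has ≥ 3 vertices and tw(G) ≥ 2. Therefore the treewidth is 2.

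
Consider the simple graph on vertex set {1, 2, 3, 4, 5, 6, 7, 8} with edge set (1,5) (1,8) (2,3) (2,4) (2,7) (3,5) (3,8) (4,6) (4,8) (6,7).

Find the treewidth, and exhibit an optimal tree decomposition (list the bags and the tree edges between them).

Every bag has size at most 3, so the width is 3 − 1 = 2 and tw(G) ≤ 2. For the lower bound, G contains the cycle 5–1–8–3–5, so G is not a forest; only forests have treewidth ≤ 1, hence tw(G) ≥ 2. The upper and lower bounds meet at 2, so that is the treewidth.

Treewidth 2.
Bags: B1 = {1, 3, 5}  B2 = {1, 3, 8}  B3 = {2, 3, 8}  B4 = {2, 4, 8}  B5 = {2, 4, 7}  B6 = {4, 6, 7}
Tree: B1–B2, B2–B3, B3–B4, B4–B5, B5–B6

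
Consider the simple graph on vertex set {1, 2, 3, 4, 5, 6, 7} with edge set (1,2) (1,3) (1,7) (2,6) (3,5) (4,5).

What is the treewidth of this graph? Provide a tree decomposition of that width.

Every bag has size at most 2, so the width is 2 − 1 = 1 and tw(G) ≤ 1. Any graph with an edge has treewidth ≥ 1, and G has the edge 2–1. Hence tw(G) = 1 exactly.

Treewidth 1.
One optimal decomposition is:
Bags: B1 = {1, 2}  B2 = {2, 6}  B3 = {1, 7}  B4 = {1, 3}  B5 = {3, 5}  B6 = {4, 5}
Tree: B1–B2, B1–B3, B3–B4, B4–B5, B5–B6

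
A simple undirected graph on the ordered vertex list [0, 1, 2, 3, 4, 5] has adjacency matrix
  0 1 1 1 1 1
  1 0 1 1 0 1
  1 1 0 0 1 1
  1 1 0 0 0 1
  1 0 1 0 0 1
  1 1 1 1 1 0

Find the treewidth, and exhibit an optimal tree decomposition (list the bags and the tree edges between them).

Each bag holds 4 vertices, so the decomposition has width 3, which upper-bounds the treewidth. Conversely, {0, 1, 2, 5} is a clique of size 4, and the vertices of any clique must share a bag in every tree decomposition; so some bag has ≥ 4 vertices and tw(G) ≥ 3. Combining the bounds, tw(G) = 3.

Treewidth 3.
Bags: B1 = {0, 1, 3, 5}  B2 = {0, 1, 2, 5}  B3 = {0, 2, 4, 5}
Tree: B1–B2, B2–B3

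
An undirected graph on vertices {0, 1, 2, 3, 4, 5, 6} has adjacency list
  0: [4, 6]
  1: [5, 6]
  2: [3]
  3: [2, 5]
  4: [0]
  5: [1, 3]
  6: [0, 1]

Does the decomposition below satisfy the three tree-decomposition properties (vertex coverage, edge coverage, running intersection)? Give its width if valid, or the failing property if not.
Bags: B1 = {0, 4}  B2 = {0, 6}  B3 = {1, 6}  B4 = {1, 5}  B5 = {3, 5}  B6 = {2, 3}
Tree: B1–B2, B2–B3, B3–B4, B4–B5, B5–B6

Yes; width 1.

Vertex coverage: the bags together contain {0, 1, 2, 3, 4, 5, 6}, the full vertex set. Edge coverage: each edge of G has both endpoints in at least one bag. Running intersection: for every vertex, the bags containing it form a connected subtree. All three properties hold, so this is a valid tree decomposition of width max|bag| − 1 = 1, and hence tw(G) ≤ 1.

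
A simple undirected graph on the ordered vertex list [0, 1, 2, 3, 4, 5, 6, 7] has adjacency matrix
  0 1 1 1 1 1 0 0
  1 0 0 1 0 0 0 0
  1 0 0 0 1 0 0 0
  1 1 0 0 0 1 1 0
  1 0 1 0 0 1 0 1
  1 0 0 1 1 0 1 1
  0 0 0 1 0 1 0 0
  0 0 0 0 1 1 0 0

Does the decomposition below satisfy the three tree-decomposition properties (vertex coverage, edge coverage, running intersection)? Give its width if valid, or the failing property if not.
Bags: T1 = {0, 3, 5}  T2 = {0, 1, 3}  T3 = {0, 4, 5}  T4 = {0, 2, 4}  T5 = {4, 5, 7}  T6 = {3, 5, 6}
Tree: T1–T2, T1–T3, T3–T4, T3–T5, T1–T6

Yes; width 2.

Every vertex of G appears in some bag (union = {0, 1, 2, 3, 4, 5, 6, 7}); every edge is covered by a bag; and for each vertex v the set of bags containing v is connected in the bag tree. The decomposition is therefore valid. The largest bag has 3 vertices, so the width is 2.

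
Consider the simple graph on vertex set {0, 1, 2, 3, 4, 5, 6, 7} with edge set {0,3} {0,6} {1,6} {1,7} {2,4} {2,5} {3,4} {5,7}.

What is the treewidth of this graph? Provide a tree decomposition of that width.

Each bag holds 3 vertices, so the decomposition has width 2, which upper-bounds the treewidth. The edges 4–3–0–6–1–7–5–2–4 form a cycle, so G is not a tree and its treewidth is at least 2. Hence tw(G) = 2 exactly.

Treewidth 2.
Bags: B1 = {0, 3, 4}  B2 = {0, 4, 6}  B3 = {1, 4, 6}  B4 = {1, 4, 7}  B5 = {4, 5, 7}  B6 = {2, 4, 5}
Tree: B1–B2, B2–B3, B3–B4, B4–B5, B5–B6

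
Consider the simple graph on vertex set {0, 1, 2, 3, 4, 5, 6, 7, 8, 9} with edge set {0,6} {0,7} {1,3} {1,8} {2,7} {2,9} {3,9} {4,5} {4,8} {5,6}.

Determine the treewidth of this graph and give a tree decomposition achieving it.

Treewidth 2.
Bags: B1 = {2, 3, 9}  B2 = {1, 2, 3}  B3 = {1, 2, 8}  B4 = {2, 4, 8}  B5 = {2, 4, 5}  B6 = {2, 5, 6}  B7 = {0, 2, 6}  B8 = {0, 2, 7}
Tree: B1–B2, B2–B3, B3–B4, B4–B5, B5–B6, B6–B7, B7–B8

The largest bag has 3 vertices, giving width 2; this decomposition certifies tw(G) ≤ 2. For the lower bound, G contains the cycle 2–9–3–1–8–4–5–6–0–7–2, so G is not a forest; only forests have treewidth ≤ 1, hence tw(G) ≥ 2. The upper and lower bounds meet at 2, so that is the treewidth.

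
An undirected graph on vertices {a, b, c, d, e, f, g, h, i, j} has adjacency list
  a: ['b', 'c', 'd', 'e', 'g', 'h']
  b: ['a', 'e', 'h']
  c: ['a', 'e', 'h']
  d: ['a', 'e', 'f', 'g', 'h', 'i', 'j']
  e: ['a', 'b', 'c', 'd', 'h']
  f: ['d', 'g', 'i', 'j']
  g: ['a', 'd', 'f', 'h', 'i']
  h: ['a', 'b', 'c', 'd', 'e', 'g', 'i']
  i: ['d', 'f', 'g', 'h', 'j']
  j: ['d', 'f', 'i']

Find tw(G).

A width-3 tree decomposition is:
Bags: B1 = {a, d, g, h}  B2 = {d, g, h, i}  B3 = {d, f, g, i}  B4 = {a, d, e, h}  B5 = {a, c, e, h}  B6 = {d, f, i, j}  B7 = {a, b, e, h}
Tree: B1–B2, B2–B3, B1–B4, B4–B5, B3–B6, B4–B7
The largest bag has 4 vertices, giving width 3; this decomposition certifies tw(G) ≤ 3. For the lower bound, the 4 vertices {a, d, g, h} are pairwise adjacent, and any tree decomposition puts a clique entirely inside one bag — forcing width ≥ 3. Therefore the treewidth is 3.

3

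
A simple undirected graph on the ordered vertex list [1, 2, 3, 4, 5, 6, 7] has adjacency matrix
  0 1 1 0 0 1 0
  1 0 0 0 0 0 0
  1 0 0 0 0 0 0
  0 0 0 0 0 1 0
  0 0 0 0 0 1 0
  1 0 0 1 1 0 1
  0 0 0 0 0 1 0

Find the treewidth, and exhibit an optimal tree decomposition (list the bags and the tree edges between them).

The largest bag has 2 vertices, giving width 1; this decomposition certifies tw(G) ≤ 1. Since G has at least one edge (e.g. 6–1), it is not an edgeless graph, so tw(G) ≥ 1. Therefore the treewidth is 1.

Treewidth 1.
Bags: B1 = {1, 6}  B2 = {1, 2}  B3 = {1, 3}  B4 = {6, 7}  B5 = {4, 6}  B6 = {5, 6}
Tree: B1–B2, B1–B3, B1–B4, B4–B5, B5–B6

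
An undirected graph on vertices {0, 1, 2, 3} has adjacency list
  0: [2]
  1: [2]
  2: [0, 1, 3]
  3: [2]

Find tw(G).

1

A width-1 tree decomposition is:
Bags: B1 = {1, 2}  B2 = {0, 2}  B3 = {2, 3}
Tree: B1–B2, B2–B3
Each bag holds 2 vertices, so the decomposition has width 1, which upper-bounds the treewidth. G has an edge, so its treewidth is at least 1. Therefore the treewidth is 1.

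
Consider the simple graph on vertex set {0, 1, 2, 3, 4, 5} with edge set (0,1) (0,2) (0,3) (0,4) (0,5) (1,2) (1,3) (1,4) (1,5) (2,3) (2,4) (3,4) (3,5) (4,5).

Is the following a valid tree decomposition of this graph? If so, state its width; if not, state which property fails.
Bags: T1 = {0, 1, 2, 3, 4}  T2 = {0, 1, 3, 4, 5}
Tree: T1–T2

Yes; width 4.

Vertex coverage: the bags together contain {0, 1, 2, 3, 4, 5}, the full vertex set. Edge coverage: each edge of G has both endpoints in at least one bag. Running intersection: for every vertex, the bags containing it form a connected subtree. All three properties hold, so this is a valid tree decomposition of width max|bag| − 1 = 4, and hence tw(G) ≤ 4.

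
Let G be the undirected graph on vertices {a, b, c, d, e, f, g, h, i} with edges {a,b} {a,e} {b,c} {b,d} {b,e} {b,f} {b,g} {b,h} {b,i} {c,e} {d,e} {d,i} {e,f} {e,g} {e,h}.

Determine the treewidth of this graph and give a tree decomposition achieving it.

Each bag holds 3 vertices, so the decomposition has width 2, which upper-bounds the treewidth. Conversely, {b, d, e} is a clique of size 3, and the vertices of any clique must share a bag in every tree decomposition; so some bag has ≥ 3 vertices and tw(G) ≥ 2. Hence tw(G) = 2 exactly.

Treewidth 2.
One such decomposition:
Bags: B1 = {b, e, h}  B2 = {b, c, e}  B3 = {b, d, e}  B4 = {b, e, f}  B5 = {b, e, g}  B6 = {b, d, i}  B7 = {a, b, e}
Tree: B1–B2, B1–B3, B1–B4, B2–B5, B3–B6, B4–B7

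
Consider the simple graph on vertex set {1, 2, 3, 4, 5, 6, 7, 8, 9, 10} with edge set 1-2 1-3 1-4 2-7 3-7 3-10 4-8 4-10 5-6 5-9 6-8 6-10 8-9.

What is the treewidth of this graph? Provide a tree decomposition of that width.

Treewidth 2.
One optimal decomposition is:
Bags: B1 = {1, 2, 7}  B2 = {1, 3, 7}  B3 = {1, 3, 4}  B4 = {3, 4, 10}  B5 = {4, 8, 10}  B6 = {6, 8, 10}  B7 = {6, 8, 9}  B8 = {5, 6, 9}
Tree: B1–B2, B2–B3, B3–B4, B4–B5, B5–B6, B6–B7, B7–B8

Every bag has size at most 3, so the width is 3 − 1 = 2 and tw(G) ≤ 2. The edges 2–7–3–1–2 form a cycle, so G is not a tree and its treewidth is at least 2. Hence tw(G) = 2 exactly.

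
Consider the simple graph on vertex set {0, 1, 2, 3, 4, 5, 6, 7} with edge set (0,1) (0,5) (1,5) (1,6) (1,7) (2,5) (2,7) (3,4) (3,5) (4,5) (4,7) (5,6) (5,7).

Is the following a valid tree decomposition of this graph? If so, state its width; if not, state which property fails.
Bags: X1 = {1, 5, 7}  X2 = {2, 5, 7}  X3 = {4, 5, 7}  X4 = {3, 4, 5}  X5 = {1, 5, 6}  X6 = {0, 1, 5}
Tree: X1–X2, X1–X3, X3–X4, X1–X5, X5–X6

Yes; width 2.

Vertex coverage: the bags together contain {0, 1, 2, 3, 4, 5, 6, 7}, the full vertex set. Edge coverage: each edge of G has both endpoints in at least one bag. Running intersection: for every vertex, the bags containing it form a connected subtree. All three properties hold, so this is a valid tree decomposition of width max|bag| − 1 = 2, and hence tw(G) ≤ 2.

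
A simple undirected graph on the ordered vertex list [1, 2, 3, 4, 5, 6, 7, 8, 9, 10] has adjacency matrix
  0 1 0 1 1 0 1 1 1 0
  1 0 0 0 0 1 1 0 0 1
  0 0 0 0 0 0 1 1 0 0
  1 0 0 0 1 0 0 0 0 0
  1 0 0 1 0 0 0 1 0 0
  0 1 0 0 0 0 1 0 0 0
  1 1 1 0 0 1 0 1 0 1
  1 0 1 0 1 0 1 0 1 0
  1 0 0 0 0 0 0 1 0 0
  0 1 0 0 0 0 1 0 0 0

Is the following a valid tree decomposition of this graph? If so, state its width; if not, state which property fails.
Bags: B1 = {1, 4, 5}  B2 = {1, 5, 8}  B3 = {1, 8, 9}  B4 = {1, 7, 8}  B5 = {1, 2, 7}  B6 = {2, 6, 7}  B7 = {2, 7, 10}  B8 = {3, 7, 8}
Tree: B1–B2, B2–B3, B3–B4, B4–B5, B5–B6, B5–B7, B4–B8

Every vertex of G appears in some bag (union = {1, 2, 3, 4, 5, 6, 7, 8, 9, 10}); every edge is covered by a bag; and for each vertex v the set of bags containing v is connected in the bag tree. The decomposition is therefore valid. The largest bag has 3 vertices, so the width is 2.

Yes; width 2.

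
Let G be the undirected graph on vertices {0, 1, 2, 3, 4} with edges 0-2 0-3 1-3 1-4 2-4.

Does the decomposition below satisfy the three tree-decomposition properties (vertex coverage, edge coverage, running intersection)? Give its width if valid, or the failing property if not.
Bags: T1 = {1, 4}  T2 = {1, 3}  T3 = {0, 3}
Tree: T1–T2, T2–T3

A tree decomposition must satisfy three properties: every vertex lies in some bag; for every edge, both endpoints lie together in some bag; and for every vertex, the bags containing it form a connected subtree. Here vertex 2 appears in no bag, so the decomposition is invalid.

No — vertex 2 appears in no bag.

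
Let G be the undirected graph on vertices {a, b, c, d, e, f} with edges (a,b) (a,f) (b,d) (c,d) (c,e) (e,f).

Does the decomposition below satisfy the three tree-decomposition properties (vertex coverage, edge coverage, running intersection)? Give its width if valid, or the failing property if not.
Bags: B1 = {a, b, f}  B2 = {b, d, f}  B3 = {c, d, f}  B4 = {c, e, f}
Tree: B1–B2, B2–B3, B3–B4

Yes; width 2.

Vertex coverage: the bags together contain {a, b, c, d, e, f}, the full vertex set. Edge coverage: each edge of G has both endpoints in at least one bag. Running intersection: for every vertex, the bags containing it form a connected subtree. All three properties hold, so this is a valid tree decomposition of width max|bag| − 1 = 2, and hence tw(G) ≤ 2.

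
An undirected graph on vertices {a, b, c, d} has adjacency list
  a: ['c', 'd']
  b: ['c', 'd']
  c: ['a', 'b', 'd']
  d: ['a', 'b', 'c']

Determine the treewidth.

A width-2 tree decomposition is:
Bags: B1 = {b, c, d}  B2 = {a, c, d}
Tree: B1–B2
The largest bag has 3 vertices, giving width 2; this decomposition certifies tw(G) ≤ 2. On the other hand G contains the 3-clique {a, c, d}. A clique must lie in a single bag of any decomposition, so no decomposition can have width below 2. Therefore the treewidth is 2.

2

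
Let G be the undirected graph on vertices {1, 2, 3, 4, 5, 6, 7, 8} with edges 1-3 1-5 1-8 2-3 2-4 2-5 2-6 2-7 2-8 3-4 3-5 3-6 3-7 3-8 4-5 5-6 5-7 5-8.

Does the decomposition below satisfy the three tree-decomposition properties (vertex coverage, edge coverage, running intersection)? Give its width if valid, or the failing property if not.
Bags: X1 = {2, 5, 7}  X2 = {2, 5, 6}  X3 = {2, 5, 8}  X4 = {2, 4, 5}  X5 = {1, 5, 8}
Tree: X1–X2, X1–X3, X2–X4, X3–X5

No — vertex 3 appears in no bag.

A tree decomposition must satisfy three properties: every vertex lies in some bag; for every edge, both endpoints lie together in some bag; and for every vertex, the bags containing it form a connected subtree. Here vertex 3 appears in no bag, so the decomposition is invalid.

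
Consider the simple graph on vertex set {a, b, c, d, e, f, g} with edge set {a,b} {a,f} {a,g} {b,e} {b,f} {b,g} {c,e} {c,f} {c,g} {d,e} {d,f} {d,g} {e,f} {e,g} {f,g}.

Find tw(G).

A width-3 tree decomposition is:
Bags: B1 = {c, e, f, g}  B2 = {d, e, f, g}  B3 = {b, e, f, g}  B4 = {a, b, f, g}
Tree: B1–B2, B1–B3, B3–B4
Every bag has size at most 4, so the width is 4 − 1 = 3 and tw(G) ≤ 3. On the other hand G contains the 4-clique {d, e, f, g}. A clique must lie in a single bag of any decomposition, so no decomposition can have width below 3. Therefore the treewidth is 3.

3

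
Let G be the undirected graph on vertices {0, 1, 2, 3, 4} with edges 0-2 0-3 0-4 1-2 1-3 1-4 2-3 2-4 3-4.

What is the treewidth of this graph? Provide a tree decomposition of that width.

The largest bag has 4 vertices, giving width 3; this decomposition certifies tw(G) ≤ 3. On the other hand G contains the 4-clique {0, 2, 3, 4}. A clique must lie in a single bag of any decomposition, so no decomposition can have width below 3. Combining the bounds, tw(G) = 3.

Treewidth 3.
One such decomposition:
Bags: B1 = {0, 2, 3, 4}  B2 = {1, 2, 3, 4}
Tree: B1–B2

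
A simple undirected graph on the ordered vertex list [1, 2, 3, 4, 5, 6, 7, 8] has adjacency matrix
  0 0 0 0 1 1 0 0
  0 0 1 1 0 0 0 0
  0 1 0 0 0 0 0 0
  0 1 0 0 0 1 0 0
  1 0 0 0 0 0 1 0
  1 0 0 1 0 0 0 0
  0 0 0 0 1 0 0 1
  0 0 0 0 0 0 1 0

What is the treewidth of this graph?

A width-1 tree decomposition is:
Bags: B1 = {7, 8}  B2 = {5, 7}  B3 = {1, 5}  B4 = {1, 6}  B5 = {4, 6}  B6 = {2, 4}  B7 = {2, 3}
Tree: B1–B2, B2–B3, B3–B4, B4–B5, B5–B6, B6–B7
Every bag has size at most 2, so the width is 2 − 1 = 1 and tw(G) ≤ 1. G has an edge, so its treewidth is at least 1. Hence tw(G) = 1 exactly.

1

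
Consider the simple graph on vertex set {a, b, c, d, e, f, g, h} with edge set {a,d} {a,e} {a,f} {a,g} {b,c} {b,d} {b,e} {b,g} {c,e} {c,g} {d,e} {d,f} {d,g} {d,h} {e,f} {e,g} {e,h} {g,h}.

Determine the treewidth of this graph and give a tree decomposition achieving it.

Treewidth 3.
One optimal decomposition is:
Bags: B1 = {a, d, e, f}  B2 = {a, d, e, g}  B3 = {d, e, g, h}  B4 = {b, d, e, g}  B5 = {b, c, e, g}
Tree: B1–B2, B2–B3, B3–B4, B4–B5

The largest bag has 4 vertices, giving width 3; this decomposition certifies tw(G) ≤ 3. Conversely, {d, e, g, h} is a clique of size 4, and the vertices of any clique must share a bag in every tree decomposition; so some bag has ≥ 4 vertices and tw(G) ≥ 3. Combining the bounds, tw(G) = 3.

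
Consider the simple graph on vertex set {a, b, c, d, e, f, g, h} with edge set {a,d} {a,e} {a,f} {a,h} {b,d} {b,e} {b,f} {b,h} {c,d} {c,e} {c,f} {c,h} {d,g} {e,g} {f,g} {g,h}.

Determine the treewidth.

4

A width-4 tree decomposition is:
Bags: B1 = {b, d, e, f, h}  B2 = {d, e, f, g, h}  B3 = {a, d, e, f, h}  B4 = {c, d, e, f, h}
Tree: B1–B2, B2–B3, B3–B4
Each bag holds 5 vertices, so the decomposition has width 4, which upper-bounds the treewidth. For the lower bound: the 5 vertex sets {b,e}, {g,h}, {a,f}, {d}, {c} are disjoint, each induces a connected subgraph, and every pair is joined by at least one edge of G. Contracting each set to a single vertex therefore yields K_{5} as a minor, and since treewidth is minor-monotone, tw(G) ≥ tw(K_{5}) = 4. The upper and lower bounds meet at 4, so that is the treewidth.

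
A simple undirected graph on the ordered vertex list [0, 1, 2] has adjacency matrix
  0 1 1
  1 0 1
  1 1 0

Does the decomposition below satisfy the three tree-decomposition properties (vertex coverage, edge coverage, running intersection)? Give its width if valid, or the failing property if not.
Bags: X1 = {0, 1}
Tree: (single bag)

A tree decomposition must satisfy three properties: every vertex lies in some bag; for every edge, both endpoints lie together in some bag; and for every vertex, the bags containing it form a connected subtree. Here vertex 2 appears in no bag, so the decomposition is invalid.

No — vertex 2 appears in no bag.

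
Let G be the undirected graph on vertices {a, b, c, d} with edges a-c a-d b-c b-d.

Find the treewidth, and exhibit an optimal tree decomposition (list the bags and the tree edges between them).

Each bag holds 3 vertices, so the decomposition has width 2, which upper-bounds the treewidth. The edges b–c–a–d–b form a cycle, so G is not a tree and its treewidth is at least 2. The upper and lower bounds meet at 2, so that is the treewidth.

Treewidth 2.
One optimal decomposition is:
Bags: B1 = {a, b, c}  B2 = {a, b, d}
Tree: B1–B2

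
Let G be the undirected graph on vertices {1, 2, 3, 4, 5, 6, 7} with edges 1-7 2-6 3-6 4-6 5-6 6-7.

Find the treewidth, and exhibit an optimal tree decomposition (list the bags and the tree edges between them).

The largest bag has 2 vertices, giving width 1; this decomposition certifies tw(G) ≤ 1. Any graph with an edge has treewidth ≥ 1, and G has the edge 6–7. Hence tw(G) = 1 exactly.

Treewidth 1.
Bags: B1 = {6, 7}  B2 = {2, 6}  B3 = {1, 7}  B4 = {4, 6}  B5 = {3, 6}  B6 = {5, 6}
Tree: B1–B2, B1–B3, B1–B4, B4–B5, B2–B6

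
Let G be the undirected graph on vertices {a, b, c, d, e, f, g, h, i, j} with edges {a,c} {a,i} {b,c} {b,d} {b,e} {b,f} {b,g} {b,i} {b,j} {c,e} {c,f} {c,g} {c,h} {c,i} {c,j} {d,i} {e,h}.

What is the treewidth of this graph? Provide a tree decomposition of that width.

Each bag holds 3 vertices, so the decomposition has width 2, which upper-bounds the treewidth. On the other hand G contains the 3-clique {b, d, i}. A clique must lie in a single bag of any decomposition, so no decomposition can have width below 2. Hence tw(G) = 2 exactly.

Treewidth 2.
Bags: B1 = {b, c, i}  B2 = {a, c, i}  B3 = {b, c, e}  B4 = {b, c, j}  B5 = {c, e, h}  B6 = {b, d, i}  B7 = {b, c, g}  B8 = {b, c, f}
Tree: B1–B2, B1–B3, B3–B4, B3–B5, B1–B6, B3–B7, B4–B8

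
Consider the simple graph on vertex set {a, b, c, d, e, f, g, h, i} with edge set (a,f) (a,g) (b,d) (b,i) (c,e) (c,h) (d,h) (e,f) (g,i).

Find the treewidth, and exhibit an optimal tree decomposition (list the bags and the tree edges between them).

The largest bag has 3 vertices, giving width 2; this decomposition certifies tw(G) ≤ 2. Since e–f–a–g–i–b–d–h–c–e is a cycle in G, G is not acyclic. Forests are exactly the graphs of treewidth ≤ 1, so tw(G) ≥ 2. Hence tw(G) = 2 exactly.

Treewidth 2.
One optimal decomposition is:
Bags: B1 = {a, e, f}  B2 = {a, e, g}  B3 = {e, g, i}  B4 = {b, e, i}  B5 = {b, d, e}  B6 = {d, e, h}  B7 = {c, e, h}
Tree: B1–B2, B2–B3, B3–B4, B4–B5, B5–B6, B6–B7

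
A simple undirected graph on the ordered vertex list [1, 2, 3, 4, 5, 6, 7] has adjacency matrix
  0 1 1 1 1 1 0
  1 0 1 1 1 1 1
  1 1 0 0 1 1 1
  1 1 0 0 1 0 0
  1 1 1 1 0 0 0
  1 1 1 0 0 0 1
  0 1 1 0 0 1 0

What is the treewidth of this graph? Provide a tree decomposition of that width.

Every bag has size at most 4, so the width is 4 − 1 = 3 and tw(G) ≤ 3. On the other hand G contains the 4-clique {1, 2, 3, 5}. A clique must lie in a single bag of any decomposition, so no decomposition can have width below 3. The upper and lower bounds meet at 3, so that is the treewidth.

Treewidth 3.
One optimal decomposition is:
Bags: B1 = {1, 2, 4, 5}  B2 = {1, 2, 3, 5}  B3 = {1, 2, 3, 6}  B4 = {2, 3, 6, 7}
Tree: B1–B2, B2–B3, B3–B4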